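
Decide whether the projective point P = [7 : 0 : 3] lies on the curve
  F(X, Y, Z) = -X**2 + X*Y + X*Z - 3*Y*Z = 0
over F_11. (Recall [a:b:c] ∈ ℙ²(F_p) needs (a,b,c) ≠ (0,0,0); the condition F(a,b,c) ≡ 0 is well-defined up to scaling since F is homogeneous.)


F(7,0,3) ≡ 5 (mod 11); P is NOT on the curve.

Evaluate F(7, 0, 3) term-by-term (mod 11).
  -X**2 ↦ -1·49·1·1 = -49
  X*Y ↦ 1·7·0·1 = 0
  X*Z ↦ 1·7·1·3 = 21
  -3*Y*Z ↦ -3·1·0·3 = 0
Sum: F(7, 0, 3) = (-49) + (0) + (21) + (0) = -28.
Reducing mod 11: -28 ≡ 5 (mod 11).
Since F(a, b, c) ≡ 5 ≠ 0 (mod 11), P does NOT lie on the curve.


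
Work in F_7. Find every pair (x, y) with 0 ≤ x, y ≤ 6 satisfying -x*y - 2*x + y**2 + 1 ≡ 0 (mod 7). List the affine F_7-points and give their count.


Affine F_7-points: {(2, 3), (2, 6), (3, 1), (3, 2), (4, 0), (4, 4)}; count = 6.

For each of the 49 pairs (x, y) ∈ F_7², evaluate f(x, y) mod 7. Record the zeros.
  x = 0: [0↦1, 1↦2, 2↦5, 3↦3, 4↦3, 5↦5, 6↦2]  zeros at y ∈ ∅
  x = 1: [0↦6, 1↦6, 2↦1, 3↦5, 4↦4, 5↦5, 6↦1]  zeros at y ∈ ∅
  x = 2: [0↦4, 1↦3, 2↦4, 3↦0, 4↦5, 5↦5, 6↦0]  zeros at y ∈ {3, 6}
  x = 3: [0↦2, 1↦0, 2↦0, 3↦2, 4↦6, 5↦5, 6↦6]  zeros at y ∈ {1, 2}
  x = 4: [0↦0, 1↦4, 2↦3, 3↦4, 4↦0, 5↦5, 6↦5]  zeros at y ∈ {0, 4}
  x = 5: [0↦5, 1↦1, 2↦6, 3↦6, 4↦1, 5↦5, 6↦4]  zeros at y ∈ ∅
  x = 6: [0↦3, 1↦5, 2↦2, 3↦1, 4↦2, 5↦5, 6↦3]  zeros at y ∈ ∅
Collecting zeros: affine points = {(2, 3), (2, 6), (3, 1), (3, 2), (4, 0), (4, 4)}.
Total count |C(F_7)_aff| = 6.


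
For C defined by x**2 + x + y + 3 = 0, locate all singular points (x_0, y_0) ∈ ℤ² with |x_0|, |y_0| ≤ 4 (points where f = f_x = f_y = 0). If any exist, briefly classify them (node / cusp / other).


No singular points in the scanned grid; C is smooth there.

Compute partial derivatives:
  f_x = 2*x + 1.
  f_y = 1.
f_y = 1 is a nonzero constant, so f_y never vanishes: no point (x, y) can satisfy f = f_x = f_y = 0. In particular no (x, y) ∈ {−4, ..., 4}² is singular; the curve is smooth.


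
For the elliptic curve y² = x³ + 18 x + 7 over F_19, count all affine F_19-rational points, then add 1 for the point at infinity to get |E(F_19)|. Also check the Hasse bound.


Affine points = {(0, 8), (0, 11), (1, 8), (1, 11), (7, 1), (7, 18), (8, 6), (8, 13), (9, 9), (9, 10), (10, 3), (10, 16), (11, 4), (11, 15), (13, 5), (13, 14), (14, 1), (14, 18), (15, 2), (15, 17), (17, 1), (17, 18), (18, 8), (18, 11)}; affine count = 24; |E(F_19)| = 25.

Discriminant check: Δ ∝ 4a³ + 27b² = 4·18³ + 27·7² = 4·5832 + 27·49 ≡ 8 (mod 19). Nonzero ⇒ E is nonsingular.
For each x ∈ F_19, compute rhs = x³ + 18·x + 7 mod 19, then count y ∈ F_19 with y² ≡ rhs.
  x = 0: rhs = 7, matching y values: 8, 11 (2 points).
  x = 1: rhs = 7, matching y values: 8, 11 (2 points).
  x = 2: rhs = 13, matching y values: none (0 points).
  x = 3: rhs = 12, matching y values: none (0 points).
  x = 4: rhs = 10, matching y values: none (0 points).
  x = 5: rhs = 13, matching y values: none (0 points).
  x = 6: rhs = 8, matching y values: none (0 points).
  x = 7: rhs = 1, matching y values: 1, 18 (2 points).
  x = 8: rhs = 17, matching y values: 6, 13 (2 points).
  x = 9: rhs = 5, matching y values: 9, 10 (2 points).
  x = 10: rhs = 9, matching y values: 3, 16 (2 points).
  x = 11: rhs = 16, matching y values: 4, 15 (2 points).
  x = 12: rhs = 13, matching y values: none (0 points).
  x = 13: rhs = 6, matching y values: 5, 14 (2 points).
  x = 14: rhs = 1, matching y values: 1, 18 (2 points).
  x = 15: rhs = 4, matching y values: 2, 17 (2 points).
  x = 16: rhs = 2, matching y values: none (0 points).
  x = 17: rhs = 1, matching y values: 1, 18 (2 points).
  x = 18: rhs = 7, matching y values: 8, 11 (2 points).
Total affine count: 24.
Full point count |E(F_19)| = 24 + 1 = 25.
Hasse bound: |25 − (19+1)| = |5| = 5 ≤ 2√19 ≈ 8.7178 ✓.


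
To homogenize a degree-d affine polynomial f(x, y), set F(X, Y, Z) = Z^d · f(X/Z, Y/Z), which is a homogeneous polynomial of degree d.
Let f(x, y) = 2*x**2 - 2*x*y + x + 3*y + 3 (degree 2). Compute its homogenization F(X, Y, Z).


F(X, Y, Z) = 2*X**2 - 2*X*Y + X*Z + 3*Y*Z + 3*Z**2

deg(f) = 2.
Substitute x = X/Z, y = Y/Z into f, then multiply by Z^2.
  monomial 2·x^2·y^0 ↦ 2·X^2·Y^0·Z^0.
  monomial -2·x^1·y^1 ↦ -2·X^1·Y^1·Z^0.
  monomial 1·x^1·y^0 ↦ 1·X^1·Y^0·Z^1.
  monomial 3·x^0·y^1 ↦ 3·X^0·Y^1·Z^1.
  monomial 3·x^0·y^0 ↦ 3·X^0·Y^0·Z^2.
Collecting: F(X, Y, Z) = 2*X**2 - 2*X*Y + X*Z + 3*Y*Z + 3*Z**2.


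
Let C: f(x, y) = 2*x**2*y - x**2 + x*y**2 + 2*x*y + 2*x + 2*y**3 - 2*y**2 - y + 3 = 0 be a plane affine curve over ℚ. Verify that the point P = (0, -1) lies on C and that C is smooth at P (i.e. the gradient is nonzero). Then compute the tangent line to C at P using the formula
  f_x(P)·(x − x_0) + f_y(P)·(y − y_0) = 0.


Tangent line at P: x + 9*y + 9 = 0.

Step 1: f(0, -1) = 0, so P lies on C.
Step 2: partial derivatives
  f_x(x, y) = 4*x*y - 2*x + y**2 + 2*y + 2, f_y(x, y) = 2*x**2 + 2*x*y + 2*x + 6*y**2 - 4*y - 1.
  f_x(P) = 1, f_y(P) = 9 (gradient nonzero, so P is smooth).
Step 3: tangent line at P: 1·(x − 0) + 9·(y − -1) = 0.
Expanding: x + 9*y + 9 = 0.


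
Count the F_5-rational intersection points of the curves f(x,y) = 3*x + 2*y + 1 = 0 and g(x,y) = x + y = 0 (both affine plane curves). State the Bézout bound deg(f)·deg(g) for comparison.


Common zeros: {(4, 1)}; count = 1; Bézout bound = 1.

deg(f) = 1, deg(g) = 1, so Bézout bound = 1.
Scan x ∈ F_5. For each x, list the y ∈ F_5 with f(x, y) ≡ 0 and those with g(x, y) ≡ 0 (mod 5); the common zeros in that column are the intersection.
  x = 0: f ≡ 0 at y ∈ {2}; g ≡ 0 at y ∈ {0}; common: ∅.
  x = 1: f ≡ 0 at y ∈ {3}; g ≡ 0 at y ∈ {4}; common: ∅.
  x = 2: f ≡ 0 at y ∈ {4}; g ≡ 0 at y ∈ {3}; common: ∅.
  x = 3: f ≡ 0 at y ∈ {0}; g ≡ 0 at y ∈ {2}; common: ∅.
  x = 4: f ≡ 0 at y ∈ {1}; g ≡ 0 at y ∈ {1}; common: {1}.
Collecting: common zeros = {(4, 1)}, so the count is 1.
Comparison with the Bézout bound: 1 ≤ 1 = deg(f)·deg(g), as expected for curves with no common component (the bound is attained).


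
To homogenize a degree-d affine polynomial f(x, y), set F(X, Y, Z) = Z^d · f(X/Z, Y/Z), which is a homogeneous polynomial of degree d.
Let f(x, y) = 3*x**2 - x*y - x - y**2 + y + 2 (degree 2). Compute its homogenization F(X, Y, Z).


F(X, Y, Z) = 3*X**2 - X*Y - X*Z - Y**2 + Y*Z + 2*Z**2

deg(f) = 2.
Substitute x = X/Z, y = Y/Z into f, then multiply by Z^2.
  monomial 3·x^2·y^0 ↦ 3·X^2·Y^0·Z^0.
  monomial -1·x^1·y^1 ↦ -1·X^1·Y^1·Z^0.
  monomial -1·x^1·y^0 ↦ -1·X^1·Y^0·Z^1.
  monomial -1·x^0·y^2 ↦ -1·X^0·Y^2·Z^0.
  monomial 1·x^0·y^1 ↦ 1·X^0·Y^1·Z^1.
  monomial 2·x^0·y^0 ↦ 2·X^0·Y^0·Z^2.
Collecting: F(X, Y, Z) = 3*X**2 - X*Y - X*Z - Y**2 + Y*Z + 2*Z**2.


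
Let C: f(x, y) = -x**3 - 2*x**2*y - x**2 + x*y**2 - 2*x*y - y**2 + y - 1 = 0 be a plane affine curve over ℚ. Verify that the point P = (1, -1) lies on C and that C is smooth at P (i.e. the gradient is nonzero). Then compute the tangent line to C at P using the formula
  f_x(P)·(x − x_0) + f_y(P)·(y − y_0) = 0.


Tangent line at P: 2*x - 3*y - 5 = 0.

Step 1: f(1, -1) = 0, so P lies on C.
Step 2: partial derivatives
  f_x(x, y) = -3*x**2 - 4*x*y - 2*x + y**2 - 2*y, f_y(x, y) = -2*x**2 + 2*x*y - 2*x - 2*y + 1.
  f_x(P) = 2, f_y(P) = -3 (gradient nonzero, so P is smooth).
Step 3: tangent line at P: 2·(x − 1) + -3·(y − -1) = 0.
Expanding: 2*x - 3*y - 5 = 0.


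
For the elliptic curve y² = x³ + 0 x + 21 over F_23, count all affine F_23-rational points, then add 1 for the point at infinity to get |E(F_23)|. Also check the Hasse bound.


Affine points = {(2, 11), (2, 12), (3, 5), (3, 18), (4, 4), (4, 19), (5, 10), (5, 13), (8, 2), (8, 21), (10, 3), (10, 20), (11, 8), (11, 15), (12, 1), (12, 22), (16, 0), (17, 9), (17, 14), (19, 7), (19, 16), (21, 6), (21, 17)}; affine count = 23; |E(F_23)| = 24.

Discriminant check: Δ ∝ 4a³ + 27b² = 4·0³ + 27·21² = 4·0 + 27·441 ≡ 16 (mod 23). Nonzero ⇒ E is nonsingular.
For each x ∈ F_23, compute rhs = x³ + 0·x + 21 mod 23, then count y ∈ F_23 with y² ≡ rhs.
  x = 0: rhs = 21, matching y values: none (0 points).
  x = 1: rhs = 22, matching y values: none (0 points).
  x = 2: rhs = 6, matching y values: 11, 12 (2 points).
  x = 3: rhs = 2, matching y values: 5, 18 (2 points).
  x = 4: rhs = 16, matching y values: 4, 19 (2 points).
  x = 5: rhs = 8, matching y values: 10, 13 (2 points).
  x = 6: rhs = 7, matching y values: none (0 points).
  x = 7: rhs = 19, matching y values: none (0 points).
  x = 8: rhs = 4, matching y values: 2, 21 (2 points).
  x = 9: rhs = 14, matching y values: none (0 points).
  x = 10: rhs = 9, matching y values: 3, 20 (2 points).
  x = 11: rhs = 18, matching y values: 8, 15 (2 points).
  x = 12: rhs = 1, matching y values: 1, 22 (2 points).
  x = 13: rhs = 10, matching y values: none (0 points).
  x = 14: rhs = 5, matching y values: none (0 points).
  x = 15: rhs = 15, matching y values: none (0 points).
  x = 16: rhs = 0, matching y values: 0 (1 points).
  x = 17: rhs = 12, matching y values: 9, 14 (2 points).
  x = 18: rhs = 11, matching y values: none (0 points).
  x = 19: rhs = 3, matching y values: 7, 16 (2 points).
  x = 20: rhs = 17, matching y values: none (0 points).
  x = 21: rhs = 13, matching y values: 6, 17 (2 points).
  x = 22: rhs = 20, matching y values: none (0 points).
Total affine count: 23.
Full point count |E(F_23)| = 23 + 1 = 24.
Hasse bound: |24 − (23+1)| = |0| = 0 ≤ 2√23 ≈ 9.5917 ✓.


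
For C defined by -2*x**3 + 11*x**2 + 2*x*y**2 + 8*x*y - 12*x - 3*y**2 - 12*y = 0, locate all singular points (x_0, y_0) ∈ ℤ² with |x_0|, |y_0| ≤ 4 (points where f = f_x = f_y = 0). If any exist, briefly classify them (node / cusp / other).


Singular points: {(2, -2)}; classification: node.

Compute partial derivatives:
  f_x = -6*x**2 + 22*x + 2*y**2 + 8*y - 12.
  f_y = 4*x*y + 8*x - 6*y - 12.
Scan x_0 ∈ {−4, ..., 4}. For each x_0, f_y(x_0, y) is a polynomial in y; find its integer roots y ∈ {−4, ..., 4}, then test f_x and f at those candidates.
  x = -4: f_y(-4, y) = -22*y - 44; vanishes at y ∈ {-2}. (-4, -2): f_x = -204 ≠ 0.
  x = -3: f_y(-3, y) = -18*y - 36; vanishes at y ∈ {-2}. (-3, -2): f_x = -140 ≠ 0.
  x = -2: f_y(-2, y) = -14*y - 28; vanishes at y ∈ {-2}. (-2, -2): f_x = -88 ≠ 0.
  x = -1: f_y(-1, y) = -10*y - 20; vanishes at y ∈ {-2}. (-1, -2): f_x = -48 ≠ 0.
  x = 0: f_y(0, y) = -6*y - 12; vanishes at y ∈ {-2}. (0, -2): f_x = -20 ≠ 0.
  x = 1: f_y(1, y) = -2*y - 4; vanishes at y ∈ {-2}. (1, -2): f_x = -4 ≠ 0.
  x = 2: f_y(2, y) = 2*y + 4; vanishes at y ∈ {-2}. (2, -2): f_x = 0, f = 0 — SINGULAR.
  x = 3: f_y(3, y) = 6*y + 12; vanishes at y ∈ {-2}. (3, -2): f_x = -8 ≠ 0.
  x = 4: f_y(4, y) = 10*y + 20; vanishes at y ∈ {-2}. (4, -2): f_x = -28 ≠ 0.
Only singular point on the grid: (2, -2).
Classify: substitute x = 2 + u, y = -2 + v and expand: f = -2*u**3 - u**2 + 2*u*v**2 + v**2.
No constant or linear terms (consistent with a singular point). Quadratic part: -u**2 + v**2. Cubic part: -2*u**3 + 2*u*v**2.
The quadratic part v**2 - u**2 = (v − u)(v + u) splits into two distinct linear factors, so there are two distinct tangent lines y − -2 = ±(x − 2) — this is a node (ordinary double point).
Classification: node.


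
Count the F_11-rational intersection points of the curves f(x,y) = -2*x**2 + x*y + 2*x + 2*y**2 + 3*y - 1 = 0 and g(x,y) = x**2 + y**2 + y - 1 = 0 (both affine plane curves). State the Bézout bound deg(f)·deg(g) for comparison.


Common zeros: ∅; count = 0; Bézout bound = 4.

deg(f) = 2, deg(g) = 2, so Bézout bound = 4.
Scan x ∈ F_11. For each x, list the y ∈ F_11 with f(x, y) ≡ 0 and those with g(x, y) ≡ 0 (mod 11); the common zeros in that column are the intersection.
  x = 0: f ≡ 0 at y ∈ ∅; g ≡ 0 at y ∈ {3, 7}; common: ∅.
  x = 1: f ≡ 0 at y ∈ ∅; g ≡ 0 at y ∈ {0, 10}; common: ∅.
  x = 2: f ≡ 0 at y ∈ ∅; g ≡ 0 at y ∈ {5}; common: ∅.
  x = 3: f ≡ 0 at y ∈ ∅; g ≡ 0 at y ∈ ∅; common: ∅.
  x = 4: f ≡ 0 at y ∈ ∅; g ≡ 0 at y ∈ ∅; common: ∅.
  x = 5: f ≡ 0 at y ∈ ∅; g ≡ 0 at y ∈ {4, 6}; common: ∅.
  x = 6: f ≡ 0 at y ∈ ∅; g ≡ 0 at y ∈ {4, 6}; common: ∅.
  x = 7: f ≡ 0 at y ∈ ∅; g ≡ 0 at y ∈ ∅; common: ∅.
  x = 8: f ≡ 0 at y ∈ ∅; g ≡ 0 at y ∈ ∅; common: ∅.
  x = 9: f ≡ 0 at y ∈ ∅; g ≡ 0 at y ∈ {5}; common: ∅.
  x = 10: f ≡ 0 at y ∈ {5}; g ≡ 0 at y ∈ {0, 10}; common: ∅.
Collecting: common zeros = ∅, so the count is 0.
Comparison with the Bézout bound: 0 ≤ 4 = deg(f)·deg(g), as expected for curves with no common component (the affine F_11-count falls short of the bound because intersections may lie at infinity, over extension fields, or carry multiplicity).


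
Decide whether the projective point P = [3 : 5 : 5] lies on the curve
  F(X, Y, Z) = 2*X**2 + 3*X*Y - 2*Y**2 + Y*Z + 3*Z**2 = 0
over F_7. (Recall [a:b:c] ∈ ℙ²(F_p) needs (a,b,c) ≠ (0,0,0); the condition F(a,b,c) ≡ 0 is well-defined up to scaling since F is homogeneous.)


F(3,5,5) ≡ 1 (mod 7); P is NOT on the curve.

Evaluate F(3, 5, 5) term-by-term (mod 7).
  2*X**2 ↦ 2·9·1·1 = 18
  3*X*Y ↦ 3·3·5·1 = 45
  -2*Y**2 ↦ -2·1·25·1 = -50
  Y*Z ↦ 1·1·5·5 = 25
  3*Z**2 ↦ 3·1·1·25 = 75
Sum: F(3, 5, 5) = (18) + (45) + (-50) + (25) + (75) = 113.
Reducing mod 7: 113 ≡ 1 (mod 7).
Since F(a, b, c) ≡ 1 ≠ 0 (mod 7), P does NOT lie on the curve.


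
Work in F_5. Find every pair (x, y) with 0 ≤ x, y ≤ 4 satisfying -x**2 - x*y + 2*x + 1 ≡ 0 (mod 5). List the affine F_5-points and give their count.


Affine F_5-points: {(1, 2), (2, 3), (3, 1), (4, 2)}; count = 4.

For each of the 25 pairs (x, y) ∈ F_5², evaluate f(x, y) mod 5. Record the zeros.
  x = 0: [0↦1, 1↦1, 2↦1, 3↦1, 4↦1]  zeros at y ∈ ∅
  x = 1: [0↦2, 1↦1, 2↦0, 3↦4, 4↦3]  zeros at y ∈ {2}
  x = 2: [0↦1, 1↦4, 2↦2, 3↦0, 4↦3]  zeros at y ∈ {3}
  x = 3: [0↦3, 1↦0, 2↦2, 3↦4, 4↦1]  zeros at y ∈ {1}
  x = 4: [0↦3, 1↦4, 2↦0, 3↦1, 4↦2]  zeros at y ∈ {2}
Collecting zeros: affine points = {(1, 2), (2, 3), (3, 1), (4, 2)}.
Total count |C(F_5)_aff| = 4.


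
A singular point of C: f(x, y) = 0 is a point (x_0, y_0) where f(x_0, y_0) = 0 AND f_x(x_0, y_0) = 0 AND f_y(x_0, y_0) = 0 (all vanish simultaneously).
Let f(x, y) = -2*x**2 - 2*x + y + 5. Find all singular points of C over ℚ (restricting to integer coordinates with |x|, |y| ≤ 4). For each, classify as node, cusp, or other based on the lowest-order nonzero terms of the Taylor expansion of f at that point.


No singular points in the scanned grid; C is smooth there.

Compute partial derivatives:
  f_x = -4*x - 2.
  f_y = 1.
f_y = 1 is a nonzero constant, so f_y never vanishes: no point (x, y) can satisfy f = f_x = f_y = 0. In particular no (x, y) ∈ {−4, ..., 4}² is singular; the curve is smooth.


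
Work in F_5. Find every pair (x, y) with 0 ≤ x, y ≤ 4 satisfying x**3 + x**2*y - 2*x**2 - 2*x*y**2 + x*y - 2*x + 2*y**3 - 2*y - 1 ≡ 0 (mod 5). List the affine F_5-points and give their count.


Affine F_5-points: {(2, 0), (2, 3), (2, 4), (4, 1), (4, 4)}; count = 5.

For each of the 25 pairs (x, y) ∈ F_5², evaluate f(x, y) mod 5. Record the zeros.
  x = 0: [0↦4, 1↦4, 2↦1, 3↦2, 4↦4]  zeros at y ∈ ∅
  x = 1: [0↦1, 1↦1, 2↦4, 3↦2, 4↦2]  zeros at y ∈ ∅
  x = 2: [0↦0, 1↦2, 2↦3, 3↦0, 4↦0]  zeros at y ∈ {0, 3, 4}
  x = 3: [0↦2, 1↦3, 2↦4, 3↦2, 4↦4]  zeros at y ∈ ∅
  x = 4: [0↦3, 1↦0, 2↦3, 3↦4, 4↦0]  zeros at y ∈ {1, 4}
Collecting zeros: affine points = {(2, 0), (2, 3), (2, 4), (4, 1), (4, 4)}.
Total count |C(F_5)_aff| = 5.


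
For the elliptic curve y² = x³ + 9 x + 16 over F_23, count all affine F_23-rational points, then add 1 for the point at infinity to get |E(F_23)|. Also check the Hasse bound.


Affine points = {(0, 4), (0, 19), (1, 7), (1, 16), (3, 1), (3, 22), (4, 1), (4, 22), (5, 5), (5, 18), (7, 10), (7, 13), (8, 5), (8, 18), (10, 5), (10, 18), (12, 9), (12, 14), (16, 1), (16, 22), (19, 10), (19, 13), (20, 10), (20, 13), (21, 6), (21, 17), (22, 11), (22, 12)}; affine count = 28; |E(F_23)| = 29.

Discriminant check: Δ ∝ 4a³ + 27b² = 4·9³ + 27·16² = 4·729 + 27·256 ≡ 7 (mod 23). Nonzero ⇒ E is nonsingular.
For each x ∈ F_23, compute rhs = x³ + 9·x + 16 mod 23, then count y ∈ F_23 with y² ≡ rhs.
  x = 0: rhs = 16, matching y values: 4, 19 (2 points).
  x = 1: rhs = 3, matching y values: 7, 16 (2 points).
  x = 2: rhs = 19, matching y values: none (0 points).
  x = 3: rhs = 1, matching y values: 1, 22 (2 points).
  x = 4: rhs = 1, matching y values: 1, 22 (2 points).
  x = 5: rhs = 2, matching y values: 5, 18 (2 points).
  x = 6: rhs = 10, matching y values: none (0 points).
  x = 7: rhs = 8, matching y values: 10, 13 (2 points).
  x = 8: rhs = 2, matching y values: 5, 18 (2 points).
  x = 9: rhs = 21, matching y values: none (0 points).
  x = 10: rhs = 2, matching y values: 5, 18 (2 points).
  x = 11: rhs = 20, matching y values: none (0 points).
  x = 12: rhs = 12, matching y values: 9, 14 (2 points).
  x = 13: rhs = 7, matching y values: none (0 points).
  x = 14: rhs = 11, matching y values: none (0 points).
  x = 15: rhs = 7, matching y values: none (0 points).
  x = 16: rhs = 1, matching y values: 1, 22 (2 points).
  x = 17: rhs = 22, matching y values: none (0 points).
  x = 18: rhs = 7, matching y values: none (0 points).
  x = 19: rhs = 8, matching y values: 10, 13 (2 points).
  x = 20: rhs = 8, matching y values: 10, 13 (2 points).
  x = 21: rhs = 13, matching y values: 6, 17 (2 points).
  x = 22: rhs = 6, matching y values: 11, 12 (2 points).
Total affine count: 28.
Full point count |E(F_23)| = 28 + 1 = 29.
Hasse bound: |29 − (23+1)| = |5| = 5 ≤ 2√23 ≈ 9.5917 ✓.


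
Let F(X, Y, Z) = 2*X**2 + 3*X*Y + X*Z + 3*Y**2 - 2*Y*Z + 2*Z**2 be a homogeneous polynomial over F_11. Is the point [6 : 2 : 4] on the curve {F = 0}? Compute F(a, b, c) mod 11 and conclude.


F(6,2,4) ≡ 6 (mod 11); P is NOT on the curve.

Evaluate F(6, 2, 4) term-by-term (mod 11).
  2*X**2 ↦ 2·36·1·1 = 72
  3*X*Y ↦ 3·6·2·1 = 36
  X*Z ↦ 1·6·1·4 = 24
  3*Y**2 ↦ 3·1·4·1 = 12
  -2*Y*Z ↦ -2·1·2·4 = -16
  2*Z**2 ↦ 2·1·1·16 = 32
Sum: F(6, 2, 4) = (72) + (36) + (24) + (12) + (-16) + (32) = 160.
Reducing mod 11: 160 ≡ 6 (mod 11).
Since F(a, b, c) ≡ 6 ≠ 0 (mod 11), P does NOT lie on the curve.


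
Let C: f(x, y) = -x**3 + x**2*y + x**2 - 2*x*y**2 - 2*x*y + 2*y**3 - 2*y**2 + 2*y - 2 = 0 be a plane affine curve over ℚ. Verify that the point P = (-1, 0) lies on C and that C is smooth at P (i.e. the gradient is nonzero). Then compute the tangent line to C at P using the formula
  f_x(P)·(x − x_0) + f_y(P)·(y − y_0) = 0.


Tangent line at P: -5*x + 5*y - 5 = 0.

Step 1: f(-1, 0) = 0, so P lies on C.
Step 2: partial derivatives
  f_x(x, y) = -3*x**2 + 2*x*y + 2*x - 2*y**2 - 2*y, f_y(x, y) = x**2 - 4*x*y - 2*x + 6*y**2 - 4*y + 2.
  f_x(P) = -5, f_y(P) = 5 (gradient nonzero, so P is smooth).
Step 3: tangent line at P: -5·(x − -1) + 5·(y − 0) = 0.
Expanding: -5*x + 5*y - 5 = 0.


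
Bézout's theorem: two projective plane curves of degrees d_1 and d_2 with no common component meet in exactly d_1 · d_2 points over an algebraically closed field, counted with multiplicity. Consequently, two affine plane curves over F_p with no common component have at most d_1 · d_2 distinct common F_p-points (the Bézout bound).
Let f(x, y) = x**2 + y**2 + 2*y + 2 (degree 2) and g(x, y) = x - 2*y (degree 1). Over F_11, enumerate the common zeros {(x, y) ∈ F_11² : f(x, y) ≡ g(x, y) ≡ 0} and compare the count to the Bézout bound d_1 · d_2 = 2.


Common zeros: ∅; count = 0; Bézout bound = 2.

deg(f) = 2, deg(g) = 1, so Bézout bound = 2.
Scan x ∈ F_11. For each x, list the y ∈ F_11 with f(x, y) ≡ 0 and those with g(x, y) ≡ 0 (mod 11); the common zeros in that column are the intersection.
  x = 0: f ≡ 0 at y ∈ ∅; g ≡ 0 at y ∈ {0}; common: ∅.
  x = 1: f ≡ 0 at y ∈ {2, 7}; g ≡ 0 at y ∈ {6}; common: ∅.
  x = 2: f ≡ 0 at y ∈ ∅; g ≡ 0 at y ∈ {1}; common: ∅.
  x = 3: f ≡ 0 at y ∈ {0, 9}; g ≡ 0 at y ∈ {7}; common: ∅.
  x = 4: f ≡ 0 at y ∈ {3, 6}; g ≡ 0 at y ∈ {2}; common: ∅.
  x = 5: f ≡ 0 at y ∈ ∅; g ≡ 0 at y ∈ {8}; common: ∅.
  x = 6: f ≡ 0 at y ∈ ∅; g ≡ 0 at y ∈ {3}; common: ∅.
  x = 7: f ≡ 0 at y ∈ {3, 6}; g ≡ 0 at y ∈ {9}; common: ∅.
  x = 8: f ≡ 0 at y ∈ {0, 9}; g ≡ 0 at y ∈ {4}; common: ∅.
  x = 9: f ≡ 0 at y ∈ ∅; g ≡ 0 at y ∈ {10}; common: ∅.
  x = 10: f ≡ 0 at y ∈ {2, 7}; g ≡ 0 at y ∈ {5}; common: ∅.
Collecting: common zeros = ∅, so the count is 0.
Comparison with the Bézout bound: 0 ≤ 2 = deg(f)·deg(g), as expected for curves with no common component (the affine F_11-count falls short of the bound because intersections may lie at infinity, over extension fields, or carry multiplicity).


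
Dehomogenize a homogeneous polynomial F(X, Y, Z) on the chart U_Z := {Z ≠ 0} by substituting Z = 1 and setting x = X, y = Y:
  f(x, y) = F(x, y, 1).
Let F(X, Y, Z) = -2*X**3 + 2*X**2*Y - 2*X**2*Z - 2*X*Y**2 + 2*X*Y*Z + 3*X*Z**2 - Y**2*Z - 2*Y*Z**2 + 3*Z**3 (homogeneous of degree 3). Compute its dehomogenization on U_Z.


f(x, y) = -2*x**3 + 2*x**2*y - 2*x**2 - 2*x*y**2 + 2*x*y + 3*x - y**2 - 2*y + 3

On U_Z we set Z = 1. Each monomial c·X^i·Y^j·Z^k in F becomes c·x^i·y^j·1^k = c·x^i·y^j.
Substituting Z = 1: F(X, Y, 1) = -2*x**3 + 2*x**2*y - 2*x**2 - 2*x*y**2 + 2*x*y + 3*x - y**2 - 2*y + 3.
Note: deg(f) ≤ deg(F) = 3; strict inequality happens when F is divisible by Z (lost terms).


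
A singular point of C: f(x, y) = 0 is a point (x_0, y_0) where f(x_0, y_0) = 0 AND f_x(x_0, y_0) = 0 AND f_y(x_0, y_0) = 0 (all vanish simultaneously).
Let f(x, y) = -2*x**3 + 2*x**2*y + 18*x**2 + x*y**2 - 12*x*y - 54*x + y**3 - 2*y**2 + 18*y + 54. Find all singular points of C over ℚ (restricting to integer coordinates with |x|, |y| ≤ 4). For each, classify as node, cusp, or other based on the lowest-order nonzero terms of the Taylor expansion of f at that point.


Singular points: {(3, 0)}; classification: cusp.

Compute partial derivatives:
  f_x = -6*x**2 + 4*x*y + 36*x + y**2 - 12*y - 54.
  f_y = 2*x**2 + 2*x*y - 12*x + 3*y**2 - 4*y + 18.
Scan x_0 ∈ {−4, ..., 4}. For each x_0, f_y(x_0, y) is a polynomial in y; find its integer roots y ∈ {−4, ..., 4}, then test f_x and f at those candidates.
  x = -4: f_y(-4, y) = 3*y**2 - 12*y + 98; no integer root y with |y| ≤ 4.
  x = -3: f_y(-3, y) = 3*y**2 - 10*y + 72; no integer root y with |y| ≤ 4.
  x = -2: f_y(-2, y) = 3*y**2 - 8*y + 50; no integer root y with |y| ≤ 4.
  x = -1: f_y(-1, y) = 3*y**2 - 6*y + 32; no integer root y with |y| ≤ 4.
  x = 0: f_y(0, y) = 3*y**2 - 4*y + 18; no integer root y with |y| ≤ 4.
  x = 1: f_y(1, y) = 3*y**2 - 2*y + 8; no integer root y with |y| ≤ 4.
  x = 2: f_y(2, y) = 3*y**2 + 2; no integer root y with |y| ≤ 4.
  x = 3: f_y(3, y) = 3*y**2 + 2*y; vanishes at y ∈ {0}. (3, 0): f_x = 0, f = 0 — SINGULAR.
  x = 4: f_y(4, y) = 3*y**2 + 4*y + 2; no integer root y with |y| ≤ 4.
Only singular point on the grid: (3, 0).
Classify: substitute x = 3 + u, y = 0 + v and expand: f = -2*u**3 + 2*u**2*v + u*v**2 + v**3 + v**2.
No constant or linear terms (consistent with a singular point). Quadratic part: v**2. Cubic part: -2*u**3 + 2*u**2*v + u*v**2 + v**3.
The quadratic part v**2 is a perfect square, so there is a single (double) tangent line v = 0, i.e. y = 0. Restricting the cubic part to that line (v = 0) leaves -2*u**3 ≠ 0, so f is not divisible by v and the branch is v² ≈ 2*u**3 to lowest order — this is a cusp.
Classification: cusp.


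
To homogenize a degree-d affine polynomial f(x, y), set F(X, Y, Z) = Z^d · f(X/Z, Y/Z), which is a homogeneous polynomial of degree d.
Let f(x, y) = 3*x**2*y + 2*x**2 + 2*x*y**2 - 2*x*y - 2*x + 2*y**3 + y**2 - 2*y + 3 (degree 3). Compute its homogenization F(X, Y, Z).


F(X, Y, Z) = 3*X**2*Y + 2*X**2*Z + 2*X*Y**2 - 2*X*Y*Z - 2*X*Z**2 + 2*Y**3 + Y**2*Z - 2*Y*Z**2 + 3*Z**3

deg(f) = 3.
Substitute x = X/Z, y = Y/Z into f, then multiply by Z^3.
  monomial 3·x^2·y^1 ↦ 3·X^2·Y^1·Z^0.
  monomial 2·x^2·y^0 ↦ 2·X^2·Y^0·Z^1.
  monomial 2·x^1·y^2 ↦ 2·X^1·Y^2·Z^0.
  monomial -2·x^1·y^1 ↦ -2·X^1·Y^1·Z^1.
  monomial -2·x^1·y^0 ↦ -2·X^1·Y^0·Z^2.
  monomial 2·x^0·y^3 ↦ 2·X^0·Y^3·Z^0.
  monomial 1·x^0·y^2 ↦ 1·X^0·Y^2·Z^1.
  monomial -2·x^0·y^1 ↦ -2·X^0·Y^1·Z^2.
  monomial 3·x^0·y^0 ↦ 3·X^0·Y^0·Z^3.
Collecting: F(X, Y, Z) = 3*X**2*Y + 2*X**2*Z + 2*X*Y**2 - 2*X*Y*Z - 2*X*Z**2 + 2*Y**3 + Y**2*Z - 2*Y*Z**2 + 3*Z**3.


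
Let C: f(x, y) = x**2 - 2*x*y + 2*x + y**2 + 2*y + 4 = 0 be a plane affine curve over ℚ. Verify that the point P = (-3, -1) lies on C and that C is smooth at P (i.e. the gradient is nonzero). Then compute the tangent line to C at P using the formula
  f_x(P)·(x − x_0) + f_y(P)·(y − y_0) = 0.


Tangent line at P: -2*x + 6*y = 0.

Step 1: f(-3, -1) = 0, so P lies on C.
Step 2: partial derivatives
  f_x(x, y) = 2*x - 2*y + 2, f_y(x, y) = -2*x + 2*y + 2.
  f_x(P) = -2, f_y(P) = 6 (gradient nonzero, so P is smooth).
Step 3: tangent line at P: -2·(x − -3) + 6·(y − -1) = 0.
Expanding: -2*x + 6*y = 0.


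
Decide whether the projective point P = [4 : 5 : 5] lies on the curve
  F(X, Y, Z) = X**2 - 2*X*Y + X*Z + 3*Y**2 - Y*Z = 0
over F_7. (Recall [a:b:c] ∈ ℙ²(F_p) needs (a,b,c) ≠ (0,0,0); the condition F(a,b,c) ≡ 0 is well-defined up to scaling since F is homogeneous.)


F(4,5,5) ≡ 4 (mod 7); P is NOT on the curve.

Evaluate F(4, 5, 5) term-by-term (mod 7).
  X**2 ↦ 1·16·1·1 = 16
  -2*X*Y ↦ -2·4·5·1 = -40
  X*Z ↦ 1·4·1·5 = 20
  3*Y**2 ↦ 3·1·25·1 = 75
  -Y*Z ↦ -1·1·5·5 = -25
Sum: F(4, 5, 5) = (16) + (-40) + (20) + (75) + (-25) = 46.
Reducing mod 7: 46 ≡ 4 (mod 7).
Since F(a, b, c) ≡ 4 ≠ 0 (mod 7), P does NOT lie on the curve.


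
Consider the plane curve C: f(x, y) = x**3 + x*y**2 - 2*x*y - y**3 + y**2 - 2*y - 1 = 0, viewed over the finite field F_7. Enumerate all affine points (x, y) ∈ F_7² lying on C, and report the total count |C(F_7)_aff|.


Affine F_7-points: {(1, 0), (1, 3), (1, 6), (2, 0), (3, 1), (4, 0)}; count = 6.

For each of the 49 pairs (x, y) ∈ F_7², evaluate f(x, y) mod 7. Record the zeros.
  x = 0: [0↦6, 1↦4, 2↦5, 3↦3, 4↦6, 5↦1, 6↦3]  zeros at y ∈ ∅
  x = 1: [0↦0, 1↦4, 2↦6, 3↦0, 4↦1, 5↦3, 6↦0]  zeros at y ∈ {0, 3, 6}
  x = 2: [0↦0, 1↦3, 2↦6, 3↦3, 4↦2, 5↦4, 6↦3]  zeros at y ∈ {0}
  x = 3: [0↦5, 1↦0, 2↦4, 3↦4, 4↦1, 5↦3, 6↦4]  zeros at y ∈ {1}
  x = 4: [0↦0, 1↦1, 2↦6, 3↦2, 4↦4, 5↦6, 6↦2]  zeros at y ∈ {0}
  x = 5: [0↦5, 1↦5, 2↦4, 3↦3, 4↦3, 5↦5, 6↦3]  zeros at y ∈ ∅
  x = 6: [0↦5, 1↦4, 2↦4, 3↦6, 4↦4, 5↦6, 6↦6]  zeros at y ∈ ∅
Collecting zeros: affine points = {(1, 0), (1, 3), (1, 6), (2, 0), (3, 1), (4, 0)}.
Total count |C(F_7)_aff| = 6.


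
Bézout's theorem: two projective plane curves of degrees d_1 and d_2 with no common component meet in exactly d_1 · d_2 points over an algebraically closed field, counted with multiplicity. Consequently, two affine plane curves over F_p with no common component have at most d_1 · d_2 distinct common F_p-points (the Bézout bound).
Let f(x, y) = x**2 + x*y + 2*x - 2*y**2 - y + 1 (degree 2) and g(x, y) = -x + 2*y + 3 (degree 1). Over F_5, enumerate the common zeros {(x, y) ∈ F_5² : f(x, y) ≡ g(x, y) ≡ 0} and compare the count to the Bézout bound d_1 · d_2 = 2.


Common zeros: ∅; count = 0; Bézout bound = 2.

deg(f) = 2, deg(g) = 1, so Bézout bound = 2.
Scan x ∈ F_5. For each x, list the y ∈ F_5 with f(x, y) ≡ 0 and those with g(x, y) ≡ 0 (mod 5); the common zeros in that column are the intersection.
  x = 0: f ≡ 0 at y ∈ {3, 4}; g ≡ 0 at y ∈ {1}; common: ∅.
  x = 1: f ≡ 0 at y ∈ ∅; g ≡ 0 at y ∈ {4}; common: ∅.
  x = 2: f ≡ 0 at y ∈ ∅; g ≡ 0 at y ∈ {2}; common: ∅.
  x = 3: f ≡ 0 at y ∈ ∅; g ≡ 0 at y ∈ {0}; common: ∅.
  x = 4: f ≡ 0 at y ∈ {0, 4}; g ≡ 0 at y ∈ {3}; common: ∅.
Collecting: common zeros = ∅, so the count is 0.
Comparison with the Bézout bound: 0 ≤ 2 = deg(f)·deg(g), as expected for curves with no common component (the affine F_5-count falls short of the bound because intersections may lie at infinity, over extension fields, or carry multiplicity).


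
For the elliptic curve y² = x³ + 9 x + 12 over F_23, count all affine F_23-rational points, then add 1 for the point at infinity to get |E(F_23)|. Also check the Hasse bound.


Affine points = {(0, 9), (0, 14), (6, 11), (6, 12), (7, 2), (7, 21), (11, 4), (11, 19), (12, 10), (12, 13), (13, 7), (13, 16), (15, 7), (15, 16), (17, 8), (17, 15), (18, 7), (18, 16), (19, 2), (19, 21), (20, 2), (20, 21), (21, 3), (21, 20), (22, 5), (22, 18)}; affine count = 26; |E(F_23)| = 27.

Discriminant check: Δ ∝ 4a³ + 27b² = 4·9³ + 27·12² = 4·729 + 27·144 ≡ 19 (mod 23). Nonzero ⇒ E is nonsingular.
For each x ∈ F_23, compute rhs = x³ + 9·x + 12 mod 23, then count y ∈ F_23 with y² ≡ rhs.
  x = 0: rhs = 12, matching y values: 9, 14 (2 points).
  x = 1: rhs = 22, matching y values: none (0 points).
  x = 2: rhs = 15, matching y values: none (0 points).
  x = 3: rhs = 20, matching y values: none (0 points).
  x = 4: rhs = 20, matching y values: none (0 points).
  x = 5: rhs = 21, matching y values: none (0 points).
  x = 6: rhs = 6, matching y values: 11, 12 (2 points).
  x = 7: rhs = 4, matching y values: 2, 21 (2 points).
  x = 8: rhs = 21, matching y values: none (0 points).
  x = 9: rhs = 17, matching y values: none (0 points).
  x = 10: rhs = 21, matching y values: none (0 points).
  x = 11: rhs = 16, matching y values: 4, 19 (2 points).
  x = 12: rhs = 8, matching y values: 10, 13 (2 points).
  x = 13: rhs = 3, matching y values: 7, 16 (2 points).
  x = 14: rhs = 7, matching y values: none (0 points).
  x = 15: rhs = 3, matching y values: 7, 16 (2 points).
  x = 16: rhs = 20, matching y values: none (0 points).
  x = 17: rhs = 18, matching y values: 8, 15 (2 points).
  x = 18: rhs = 3, matching y values: 7, 16 (2 points).
  x = 19: rhs = 4, matching y values: 2, 21 (2 points).
  x = 20: rhs = 4, matching y values: 2, 21 (2 points).
  x = 21: rhs = 9, matching y values: 3, 20 (2 points).
  x = 22: rhs = 2, matching y values: 5, 18 (2 points).
Total affine count: 26.
Full point count |E(F_23)| = 26 + 1 = 27.
Hasse bound: |27 − (23+1)| = |3| = 3 ≤ 2√23 ≈ 9.5917 ✓.


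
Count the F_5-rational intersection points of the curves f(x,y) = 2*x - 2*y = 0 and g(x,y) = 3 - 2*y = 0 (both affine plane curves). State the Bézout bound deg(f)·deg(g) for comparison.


Common zeros: {(4, 4)}; count = 1; Bézout bound = 1.

deg(f) = 1, deg(g) = 1, so Bézout bound = 1.
Scan x ∈ F_5. For each x, list the y ∈ F_5 with f(x, y) ≡ 0 and those with g(x, y) ≡ 0 (mod 5); the common zeros in that column are the intersection.
  x = 0: f ≡ 0 at y ∈ {0}; g ≡ 0 at y ∈ {4}; common: ∅.
  x = 1: f ≡ 0 at y ∈ {1}; g ≡ 0 at y ∈ {4}; common: ∅.
  x = 2: f ≡ 0 at y ∈ {2}; g ≡ 0 at y ∈ {4}; common: ∅.
  x = 3: f ≡ 0 at y ∈ {3}; g ≡ 0 at y ∈ {4}; common: ∅.
  x = 4: f ≡ 0 at y ∈ {4}; g ≡ 0 at y ∈ {4}; common: {4}.
Collecting: common zeros = {(4, 4)}, so the count is 1.
Comparison with the Bézout bound: 1 ≤ 1 = deg(f)·deg(g), as expected for curves with no common component (the bound is attained).


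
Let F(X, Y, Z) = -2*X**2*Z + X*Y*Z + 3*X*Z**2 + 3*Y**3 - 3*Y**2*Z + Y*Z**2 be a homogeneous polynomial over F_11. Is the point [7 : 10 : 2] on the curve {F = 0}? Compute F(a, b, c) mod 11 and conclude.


F(7,10,2) ≡ 4 (mod 11); P is NOT on the curve.

Evaluate F(7, 10, 2) term-by-term (mod 11).
  -2*X**2*Z ↦ -2·49·1·2 = -196
  X*Y*Z ↦ 1·7·10·2 = 140
  3*X*Z**2 ↦ 3·7·1·4 = 84
  3*Y**3 ↦ 3·1·1000·1 = 3000
  -3*Y**2*Z ↦ -3·1·100·2 = -600
  Y*Z**2 ↦ 1·1·10·4 = 40
Sum: F(7, 10, 2) = (-196) + (140) + (84) + (3000) + (-600) + (40) = 2468.
Reducing mod 11: 2468 ≡ 4 (mod 11).
Since F(a, b, c) ≡ 4 ≠ 0 (mod 11), P does NOT lie on the curve.


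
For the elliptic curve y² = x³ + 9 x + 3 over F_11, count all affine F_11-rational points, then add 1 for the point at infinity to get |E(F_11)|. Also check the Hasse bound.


Affine points = {(0, 5), (0, 6), (4, 2), (4, 9), (6, 3), (6, 8), (8, 2), (8, 9), (10, 2), (10, 9)}; affine count = 10; |E(F_11)| = 11.

Discriminant check: Δ ∝ 4a³ + 27b² = 4·9³ + 27·3² = 4·729 + 27·9 ≡ 2 (mod 11). Nonzero ⇒ E is nonsingular.
For each x ∈ F_11, compute rhs = x³ + 9·x + 3 mod 11, then count y ∈ F_11 with y² ≡ rhs.
  x = 0: rhs = 3, matching y values: 5, 6 (2 points).
  x = 1: rhs = 2, matching y values: none (0 points).
  x = 2: rhs = 7, matching y values: none (0 points).
  x = 3: rhs = 2, matching y values: none (0 points).
  x = 4: rhs = 4, matching y values: 2, 9 (2 points).
  x = 5: rhs = 8, matching y values: none (0 points).
  x = 6: rhs = 9, matching y values: 3, 8 (2 points).
  x = 7: rhs = 2, matching y values: none (0 points).
  x = 8: rhs = 4, matching y values: 2, 9 (2 points).
  x = 9: rhs = 10, matching y values: none (0 points).
  x = 10: rhs = 4, matching y values: 2, 9 (2 points).
Total affine count: 10.
Full point count |E(F_11)| = 10 + 1 = 11.
Hasse bound: |11 − (11+1)| = |-1| = 1 ≤ 2√11 ≈ 6.6332 ✓.


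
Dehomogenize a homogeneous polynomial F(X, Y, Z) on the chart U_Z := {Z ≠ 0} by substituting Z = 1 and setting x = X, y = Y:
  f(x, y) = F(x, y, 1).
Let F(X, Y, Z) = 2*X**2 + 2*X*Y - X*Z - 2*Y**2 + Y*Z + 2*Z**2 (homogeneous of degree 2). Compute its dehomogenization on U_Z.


f(x, y) = 2*x**2 + 2*x*y - x - 2*y**2 + y + 2

On U_Z we set Z = 1. Each monomial c·X^i·Y^j·Z^k in F becomes c·x^i·y^j·1^k = c·x^i·y^j.
Substituting Z = 1: F(X, Y, 1) = 2*x**2 + 2*x*y - x - 2*y**2 + y + 2.
Note: deg(f) ≤ deg(F) = 2; strict inequality happens when F is divisible by Z (lost terms).


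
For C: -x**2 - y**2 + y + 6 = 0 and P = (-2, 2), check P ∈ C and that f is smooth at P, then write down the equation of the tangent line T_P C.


Tangent line at P: 4*x - 3*y + 14 = 0.

Step 1: f(-2, 2) = 0, so P lies on C.
Step 2: partial derivatives
  f_x(x, y) = -2*x, f_y(x, y) = 1 - 2*y.
  f_x(P) = 4, f_y(P) = -3 (gradient nonzero, so P is smooth).
Step 3: tangent line at P: 4·(x − -2) + -3·(y − 2) = 0.
Expanding: 4*x - 3*y + 14 = 0.


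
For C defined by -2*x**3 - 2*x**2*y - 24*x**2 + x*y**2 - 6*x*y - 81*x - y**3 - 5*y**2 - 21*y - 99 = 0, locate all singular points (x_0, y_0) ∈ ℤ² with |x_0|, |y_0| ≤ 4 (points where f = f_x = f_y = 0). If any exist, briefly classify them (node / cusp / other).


Singular points: {(-3, -3)}; classification: cusp.

Compute partial derivatives:
  f_x = -6*x**2 - 4*x*y - 48*x + y**2 - 6*y - 81.
  f_y = -2*x**2 + 2*x*y - 6*x - 3*y**2 - 10*y - 21.
Scan x_0 ∈ {−4, ..., 4}. For each x_0, f_y(x_0, y) is a polynomial in y; find its integer roots y ∈ {−4, ..., 4}, then test f_x and f at those candidates.
  x = -4: f_y(-4, y) = -3*y**2 - 18*y - 29; no integer root y with |y| ≤ 4.
  x = -3: f_y(-3, y) = -3*y**2 - 16*y - 21; vanishes at y ∈ {-3}. (-3, -3): f_x = 0, f = 0 — SINGULAR.
  x = -2: f_y(-2, y) = -3*y**2 - 14*y - 17; no integer root y with |y| ≤ 4.
  x = -1: f_y(-1, y) = -3*y**2 - 12*y - 17; no integer root y with |y| ≤ 4.
  x = 0: f_y(0, y) = -3*y**2 - 10*y - 21; no integer root y with |y| ≤ 4.
  x = 1: f_y(1, y) = -3*y**2 - 8*y - 29; no integer root y with |y| ≤ 4.
  x = 2: f_y(2, y) = -3*y**2 - 6*y - 41; no integer root y with |y| ≤ 4.
  x = 3: f_y(3, y) = -3*y**2 - 4*y - 57; no integer root y with |y| ≤ 4.
  x = 4: f_y(4, y) = -3*y**2 - 2*y - 77; no integer root y with |y| ≤ 4.
Only singular point on the grid: (-3, -3).
Classify: substitute x = -3 + u, y = -3 + v and expand: f = -2*u**3 - 2*u**2*v + u*v**2 - v**3 + v**2.
No constant or linear terms (consistent with a singular point). Quadratic part: v**2. Cubic part: -2*u**3 - 2*u**2*v + u*v**2 - v**3.
The quadratic part v**2 is a perfect square, so there is a single (double) tangent line v = 0, i.e. y = -3. Restricting the cubic part to that line (v = 0) leaves -2*u**3 ≠ 0, so f is not divisible by v and the branch is v² ≈ 2*u**3 to lowest order — this is a cusp.
Classification: cusp.


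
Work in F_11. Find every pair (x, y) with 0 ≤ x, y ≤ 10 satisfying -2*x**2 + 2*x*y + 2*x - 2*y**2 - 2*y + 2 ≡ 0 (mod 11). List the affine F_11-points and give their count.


Affine F_11-points: {(0, 3), (0, 7), (1, 1), (1, 10), (4, 0), (4, 3), (7, 2), (7, 4), (8, 0), (8, 7), (9, 4), (10, 10)}; count = 12.

For each of the 121 pairs (x, y) ∈ F_11², evaluate f(x, y) mod 11. Record the zeros.
  x = 0: [0↦2, 1↦9, 2↦1, 3↦0, 4↦6, 5↦8, 6↦6, 7↦0, 8↦1, 9↦9, 10↦2]  zeros at y ∈ {3, 7}
  x = 1: [0↦2, 1↦0, 2↦5, 3↦6, 4↦3, 5↦7, 6↦7, 7↦3, 8↦6, 9↦5, 10↦0]  zeros at y ∈ {1, 10}
  x = 2: [0↦9, 1↦9, 2↦5, 3↦8, 4↦7, 5↦2, 6↦4, 7↦2, 8↦7, 9↦8, 10↦5]  zeros at y ∈ ∅
  x = 3: [0↦1, 1↦3, 2↦1, 3↦6, 4↦7, 5↦4, 6↦8, 7↦8, 8↦4, 9↦7, 10↦6]  zeros at y ∈ ∅
  x = 4: [0↦0, 1↦4, 2↦4, 3↦0, 4↦3, 5↦2, 6↦8, 7↦10, 8↦8, 9↦2, 10↦3]  zeros at y ∈ {0, 3}
  x = 5: [0↦6, 1↦1, 2↦3, 3↦1, 4↦6, 5↦7, 6↦4, 7↦8, 8↦8, 9↦4, 10↦7]  zeros at y ∈ ∅
  x = 6: [0↦8, 1↦5, 2↦9, 3↦9, 4↦5, 5↦8, 6↦7, 7↦2, 8↦4, 9↦2, 10↦7]  zeros at y ∈ ∅
  x = 7: [0↦6, 1↦5, 2↦0, 3↦2, 4↦0, 5↦5, 6↦6, 7↦3, 8↦7, 9↦7, 10↦3]  zeros at y ∈ {2, 4}
  x = 8: [0↦0, 1↦1, 2↦9, 3↦2, 4↦2, 5↦9, 6↦1, 7↦0, 8↦6, 9↦8, 10↦6]  zeros at y ∈ {0, 7}
  x = 9: [0↦1, 1↦4, 2↦3, 3↦9, 4↦0, 5↦9, 6↦3, 7↦4, 8↦1, 9↦5, 10↦5]  zeros at y ∈ {4}
  x = 10: [0↦9, 1↦3, 2↦4, 3↦1, 4↦5, 5↦5, 6↦1, 7↦4, 8↦3, 9↦9, 10↦0]  zeros at y ∈ {10}
Collecting zeros: affine points = {(0, 3), (0, 7), (1, 1), (1, 10), (4, 0), (4, 3), (7, 2), (7, 4), (8, 0), (8, 7), (9, 4), (10, 10)}.
Total count |C(F_11)_aff| = 12.


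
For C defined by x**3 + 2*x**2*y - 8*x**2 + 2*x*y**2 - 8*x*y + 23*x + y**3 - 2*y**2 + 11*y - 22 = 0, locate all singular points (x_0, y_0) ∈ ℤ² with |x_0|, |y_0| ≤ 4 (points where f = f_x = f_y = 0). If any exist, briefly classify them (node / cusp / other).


Singular points: {(3, -1)}; classification: node.

Compute partial derivatives:
  f_x = 3*x**2 + 4*x*y - 16*x + 2*y**2 - 8*y + 23.
  f_y = 2*x**2 + 4*x*y - 8*x + 3*y**2 - 4*y + 11.
Scan x_0 ∈ {−4, ..., 4}. For each x_0, f_y(x_0, y) is a polynomial in y; find its integer roots y ∈ {−4, ..., 4}, then test f_x and f at those candidates.
  x = -4: f_y(-4, y) = 3*y**2 - 20*y + 75; no integer root y with |y| ≤ 4.
  x = -3: f_y(-3, y) = 3*y**2 - 16*y + 53; no integer root y with |y| ≤ 4.
  x = -2: f_y(-2, y) = 3*y**2 - 12*y + 35; no integer root y with |y| ≤ 4.
  x = -1: f_y(-1, y) = 3*y**2 - 8*y + 21; no integer root y with |y| ≤ 4.
  x = 0: f_y(0, y) = 3*y**2 - 4*y + 11; no integer root y with |y| ≤ 4.
  x = 1: f_y(1, y) = 3*y**2 + 5; no integer root y with |y| ≤ 4.
  x = 2: f_y(2, y) = 3*y**2 + 4*y + 3; no integer root y with |y| ≤ 4.
  x = 3: f_y(3, y) = 3*y**2 + 8*y + 5; vanishes at y ∈ {-1}. (3, -1): f_x = 0, f = 0 — SINGULAR.
  x = 4: f_y(4, y) = 3*y**2 + 12*y + 11; no integer root y with |y| ≤ 4.
Only singular point on the grid: (3, -1).
Classify: substitute x = 3 + u, y = -1 + v and expand: f = u**3 + 2*u**2*v - u**2 + 2*u*v**2 + v**3 + v**2.
No constant or linear terms (consistent with a singular point). Quadratic part: -u**2 + v**2. Cubic part: u**3 + 2*u**2*v + 2*u*v**2 + v**3.
The quadratic part v**2 - u**2 = (v − u)(v + u) splits into two distinct linear factors, so there are two distinct tangent lines y − -1 = ±(x − 3) — this is a node (ordinary double point).
Classification: node.
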